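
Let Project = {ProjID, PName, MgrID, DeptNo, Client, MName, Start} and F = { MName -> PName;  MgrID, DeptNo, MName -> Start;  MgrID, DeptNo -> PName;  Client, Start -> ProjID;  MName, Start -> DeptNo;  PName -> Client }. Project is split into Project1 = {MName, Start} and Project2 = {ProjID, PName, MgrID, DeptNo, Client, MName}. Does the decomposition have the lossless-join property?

No

Common attributes: Project1 ∩ Project2 = {MName}.
Closure of {MName}: MName → PName applies, adding PName; PName → Client applies, adding Client. So (MName)⁺ = {PName, Client, MName}.
The closure contains neither all of Project1 = {MName, Start} nor all of Project2 = {ProjID, PName, MgrID, DeptNo, Client, MName}, so the common attributes are not a superkey of either fragment. The join is lossy.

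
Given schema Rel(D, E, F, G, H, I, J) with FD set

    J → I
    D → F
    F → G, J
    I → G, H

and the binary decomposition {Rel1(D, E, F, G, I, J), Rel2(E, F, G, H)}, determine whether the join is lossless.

Yes

Common attributes: Rel1 ∩ Rel2 = {E, F, G}.
Closure of {E, F, G}: F → G, J applies, adding J; J → I applies, adding I; I → G, H applies, adding H. So (E, F, G)⁺ = {E, F, G, H, I, J}.
This closure contains every attribute of Rel2, so Rel1 ∩ Rel2 → Rel2. The join is lossless.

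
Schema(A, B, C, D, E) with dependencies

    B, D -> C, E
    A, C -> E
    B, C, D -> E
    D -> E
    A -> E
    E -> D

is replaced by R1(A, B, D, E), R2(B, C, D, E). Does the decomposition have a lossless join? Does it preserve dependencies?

Lossless test: (B, D, E)⁺ = {B, C, D, E}, which contains all of one fragment — lossless.
Dependency preservation: A, C → E is not contained in any single fragment, but the restricted closure of its left-hand side across the fragments still reaches the right-hand side; the remaining FDs each lie inside some fragment. All dependencies are preserved.

lossless and dependency-preserving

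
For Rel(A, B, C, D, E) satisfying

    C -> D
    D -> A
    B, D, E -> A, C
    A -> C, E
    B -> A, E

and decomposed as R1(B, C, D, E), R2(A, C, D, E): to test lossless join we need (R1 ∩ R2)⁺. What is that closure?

R1 ∩ R2 = {C, D, E}.
D → A applies, adding A
Closure: {A, C, D, E}.

A, C, D, E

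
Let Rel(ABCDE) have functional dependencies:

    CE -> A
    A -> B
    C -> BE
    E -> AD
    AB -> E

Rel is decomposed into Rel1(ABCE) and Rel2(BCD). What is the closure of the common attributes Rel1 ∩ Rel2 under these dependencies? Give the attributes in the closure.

ABCDE

Rel1 ∩ Rel2 = {BC}.
C → BE applies, adding E
E → AD applies, adding AD
Closure: {ABCDE}.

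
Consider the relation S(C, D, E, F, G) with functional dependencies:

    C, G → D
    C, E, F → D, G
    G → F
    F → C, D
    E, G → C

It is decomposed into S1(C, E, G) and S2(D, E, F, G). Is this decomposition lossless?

Yes

Common attributes: S1 ∩ S2 = {E, G}.
Closure of {E, G}: G → F applies, adding F; F → C, D applies, adding C, D. So (E, G)⁺ = {C, D, E, F, G}.
This closure contains every attribute of S1, so S1 ∩ S2 → S1. The join is lossless.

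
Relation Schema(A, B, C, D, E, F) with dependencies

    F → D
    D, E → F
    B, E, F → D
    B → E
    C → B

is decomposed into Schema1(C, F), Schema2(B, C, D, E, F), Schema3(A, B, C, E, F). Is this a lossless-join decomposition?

Chase test. Columns are A, B, C, D, E, F; row i has aⱼ where attribute j ∈ Schemai, else bᵢⱼ.
Initial tableau (one row per fragment):
  row 1: b11 b12 a3 b14 b15 a6
  row 2: b21 a2 a3 a4 a5 a6
  row 3: a1 a2 a3 b34 a5 a6
Rows 1 and 2 agree on F; apply F→D and equate their D entries.
Rows 1 and 3 agree on F; apply F→D and equate their D entries.
Rows 1 and 2 agree on C; apply C→B and equate their B entries.
Rows 1 and 2 agree on B; apply B→E and equate their E entries.
Row 3 is now all distinguished symbols — the join is lossless.

Yes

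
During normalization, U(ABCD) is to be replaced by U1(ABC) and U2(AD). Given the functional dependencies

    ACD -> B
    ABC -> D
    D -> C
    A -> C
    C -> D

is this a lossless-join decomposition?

Yes

Common attributes: U1 ∩ U2 = {A}.
Closure of {A}: A → C applies, adding C; C → D applies, adding D; ACD → B applies, adding B. So (A)⁺ = {ABCD}.
This closure contains every attribute of U1, so U1 ∩ U2 → U1. The join is lossless.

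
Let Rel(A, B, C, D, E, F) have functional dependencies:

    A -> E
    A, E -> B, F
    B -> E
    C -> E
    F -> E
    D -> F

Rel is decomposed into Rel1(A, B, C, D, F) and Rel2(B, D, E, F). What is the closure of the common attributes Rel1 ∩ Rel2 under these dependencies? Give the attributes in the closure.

Rel1 ∩ Rel2 = {B, D, F}.
B → E applies, adding E
Closure: {B, D, E, F}.

B, D, E, F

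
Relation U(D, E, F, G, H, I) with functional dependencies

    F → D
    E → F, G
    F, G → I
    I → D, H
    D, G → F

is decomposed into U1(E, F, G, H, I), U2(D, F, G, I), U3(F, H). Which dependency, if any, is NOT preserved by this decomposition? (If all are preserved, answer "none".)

none

F → D lies within U2.
E → F, G lies within U1.
F, G → I lies within U1.
I → D, H: restricted closure across fragments reaches D, H.
D, G → F lies within U2.
Every dependency is enforceable on the fragments, so the decomposition is dependency-preserving.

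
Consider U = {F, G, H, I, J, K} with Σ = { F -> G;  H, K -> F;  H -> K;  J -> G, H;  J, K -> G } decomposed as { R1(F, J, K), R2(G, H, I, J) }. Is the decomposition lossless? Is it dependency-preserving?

lossless but not dependency-preserving

Lossless test: (J)⁺ = {F, G, H, J, K}, which contains all of one fragment — lossless.
Dependency preservation: the restricted closure of {F} across the fragments never reaches {G}, so F → G cannot be enforced without a join — not preserved.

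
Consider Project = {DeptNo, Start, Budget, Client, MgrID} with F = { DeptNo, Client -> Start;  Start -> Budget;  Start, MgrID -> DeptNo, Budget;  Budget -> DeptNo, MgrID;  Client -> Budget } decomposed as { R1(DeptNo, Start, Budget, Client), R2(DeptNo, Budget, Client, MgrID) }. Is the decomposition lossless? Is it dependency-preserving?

lossless and dependency-preserving

Lossless test: (DeptNo, Budget, Client)⁺ = {DeptNo, Start, Budget, Client, MgrID}, which contains all of one fragment — lossless.
Dependency preservation: Start, MgrID → DeptNo, Budget is not contained in any single fragment, but the restricted closure of its left-hand side across the fragments still reaches the right-hand side; the remaining FDs each lie inside some fragment. All dependencies are preserved.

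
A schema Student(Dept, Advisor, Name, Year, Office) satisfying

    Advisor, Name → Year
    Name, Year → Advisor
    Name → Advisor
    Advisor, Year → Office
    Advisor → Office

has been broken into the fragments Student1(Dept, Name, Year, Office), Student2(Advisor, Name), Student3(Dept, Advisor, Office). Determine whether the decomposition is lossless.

Chase test. Columns are Dept, Advisor, Name, Year, Office; row i has aⱼ where attribute j ∈ Studenti, else bᵢⱼ.
Initial tableau (one row per fragment):
  row 1: a1 b12 a3 a4 a5
  row 2: b21 a2 a3 b24 b25
  row 3: a1 a2 b33 b34 a5
Rows 1 and 2 agree on Name; apply Name→Advisor and equate their Advisor entries.
Rows 1 and 2 agree on Advisor; apply Advisor→Office and equate their Office entries.
Rows 1 and 2 agree on Advisor, Name; apply Advisor, Name→Year and equate their Year entries.
Row 1 is now all distinguished symbols — the join is lossless.

Yes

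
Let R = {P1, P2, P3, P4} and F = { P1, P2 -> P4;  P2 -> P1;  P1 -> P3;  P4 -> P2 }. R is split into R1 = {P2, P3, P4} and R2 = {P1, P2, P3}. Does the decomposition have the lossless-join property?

Yes

Common attributes: R1 ∩ R2 = {P2, P3}.
Closure of {P2, P3}: P2 → P1 applies, adding P1; P1, P2 → P4 applies, adding P4. So (P2, P3)⁺ = {P1, P2, P3, P4}.
This closure contains every attribute of R1, so R1 ∩ R2 → R1. The join is lossless.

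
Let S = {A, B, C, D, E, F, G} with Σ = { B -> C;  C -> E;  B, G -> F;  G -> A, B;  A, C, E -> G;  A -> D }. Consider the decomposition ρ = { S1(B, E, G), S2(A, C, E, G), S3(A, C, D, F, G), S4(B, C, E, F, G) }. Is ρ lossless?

Yes

Chase test. Columns are A, B, C, D, E, F, G; row i has aⱼ where attribute j ∈ Si, else bᵢⱼ.
Initial tableau (one row per fragment):
  row 1: b11 a2 b13 b14 a5 b16 a7
  row 2: a1 b22 a3 b24 a5 b26 a7
  row 3: a1 b32 a3 a4 b35 a6 a7
  row 4: b41 a2 a3 b44 a5 a6 a7
Rows 1 and 4 agree on B; apply B→C and equate their C entries.
Rows 1 and 3 agree on C; apply C→E and equate their E entries.
Rows 1 and 4 agree on B, G; apply B, G→F and equate their F entries.
Rows 1 and 2 agree on G; apply G→A, B and equate their A, B entries.
Rows 1 and 3 agree on G; apply G→A, B and equate their A, B entries.
Rows 1 and 4 agree on G; apply G→A, B and equate their A, B entries.
Rows 1 and 2 agree on A; apply A→D and equate their D entries.
Rows 1 and 3 agree on A; apply A→D and equate their D entries.
Rows 1 and 4 agree on A; apply A→D and equate their D entries.
Rows 1 and 2 agree on B, G; apply B, G→F and equate their F entries.
Row 1 is now all distinguished symbols — the join is lossless.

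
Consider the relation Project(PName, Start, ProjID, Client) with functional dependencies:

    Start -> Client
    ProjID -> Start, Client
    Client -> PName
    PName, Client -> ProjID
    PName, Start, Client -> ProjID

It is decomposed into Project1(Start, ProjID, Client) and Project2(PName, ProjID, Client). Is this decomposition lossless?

Yes

Common attributes: Project1 ∩ Project2 = {ProjID, Client}.
Closure of {ProjID, Client}: ProjID → Start, Client applies, adding Start; Client → PName applies, adding PName. So (ProjID, Client)⁺ = {PName, Start, ProjID, Client}.
This closure contains every attribute of Project1, so Project1 ∩ Project2 → Project1. The join is lossless.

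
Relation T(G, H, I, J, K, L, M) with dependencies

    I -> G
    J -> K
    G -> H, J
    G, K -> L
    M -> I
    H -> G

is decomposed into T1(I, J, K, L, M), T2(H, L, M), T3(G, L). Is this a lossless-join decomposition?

No

Chase test. Columns are G, H, I, J, K, L, M; row i has aⱼ where attribute j ∈ Ti, else bᵢⱼ.
Initial tableau (one row per fragment):
  row 1: b11 b12 a3 a4 a5 a6 a7
  row 2: b21 a2 b23 b24 b25 a6 a7
  row 3: a1 b32 b33 b34 b35 a6 b37
Rows 1 and 2 agree on M; apply M→I and equate their I entries.
Rows 1 and 2 agree on I; apply I→G and equate their G entries.
Rows 1 and 2 agree on G; apply G→H, J and equate their H, J entries.
Rows 1 and 2 agree on J; apply J→K and equate their K entries.
No row becomes fully distinguished — the join is lossy.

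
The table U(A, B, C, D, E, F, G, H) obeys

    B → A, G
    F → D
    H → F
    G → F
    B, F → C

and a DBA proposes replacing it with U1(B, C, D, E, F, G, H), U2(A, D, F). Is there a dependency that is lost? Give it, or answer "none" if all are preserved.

Check B → A, G: no single fragment contains all of {A, B, G}, and the restricted closure of {B} across the fragments never reaches {A, G}.
F → D is preserved.
H → F is preserved.
G → F is preserved.
B, F → C is preserved.

B → A, G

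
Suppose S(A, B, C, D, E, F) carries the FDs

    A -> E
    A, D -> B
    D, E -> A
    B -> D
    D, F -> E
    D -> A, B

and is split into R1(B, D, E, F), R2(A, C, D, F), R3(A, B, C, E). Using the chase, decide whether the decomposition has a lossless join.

Yes

Chase test. Columns are A, B, C, D, E, F; row i has aⱼ where attribute j ∈ Ri, else bᵢⱼ.
Initial tableau (one row per fragment):
  row 1: b11 a2 b13 a4 a5 a6
  row 2: a1 b22 a3 a4 b25 a6
  row 3: a1 a2 a3 b34 a5 b36
Rows 2 and 3 agree on A; apply A→E and equate their E entries.
Rows 1 and 2 agree on D, E; apply D, E→A and equate their A entries.
Rows 1 and 3 agree on B; apply B→D and equate their D entries.
Rows 1 and 2 agree on D; apply D→A, B and equate their A, B entries.
Row 2 is now all distinguished symbols — the join is lossless.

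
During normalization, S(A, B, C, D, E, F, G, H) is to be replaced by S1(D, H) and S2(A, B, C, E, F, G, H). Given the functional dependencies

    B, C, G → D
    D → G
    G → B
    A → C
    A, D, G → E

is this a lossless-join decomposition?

No

Common attributes: S1 ∩ S2 = {H}.
No dependency enlarges {H}, so (H)⁺ = {H}.
The closure contains neither all of S1 = {D, H} nor all of S2 = {A, B, C, E, F, G, H}, so the common attributes are not a superkey of either fragment. The join is lossy.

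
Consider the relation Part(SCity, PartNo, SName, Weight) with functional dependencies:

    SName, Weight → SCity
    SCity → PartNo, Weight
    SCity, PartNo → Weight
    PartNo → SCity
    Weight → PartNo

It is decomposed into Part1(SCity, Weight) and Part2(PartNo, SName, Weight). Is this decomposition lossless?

Common attributes: Part1 ∩ Part2 = {Weight}.
Closure of {Weight}: Weight → PartNo applies, adding PartNo; PartNo → SCity applies, adding SCity. So (Weight)⁺ = {SCity, PartNo, Weight}.
This closure contains every attribute of Part1, so Part1 ∩ Part2 → Part1. The join is lossless.

Yes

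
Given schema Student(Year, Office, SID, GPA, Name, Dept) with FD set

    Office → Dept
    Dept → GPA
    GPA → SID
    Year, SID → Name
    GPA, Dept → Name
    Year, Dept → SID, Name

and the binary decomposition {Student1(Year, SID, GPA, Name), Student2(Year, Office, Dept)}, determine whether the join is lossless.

No

Common attributes: Student1 ∩ Student2 = {Year}.
No dependency enlarges {Year}, so (Year)⁺ = {Year}.
The closure contains neither all of Student1 = {Year, SID, GPA, Name} nor all of Student2 = {Year, Office, Dept}, so the common attributes are not a superkey of either fragment. The join is lossy.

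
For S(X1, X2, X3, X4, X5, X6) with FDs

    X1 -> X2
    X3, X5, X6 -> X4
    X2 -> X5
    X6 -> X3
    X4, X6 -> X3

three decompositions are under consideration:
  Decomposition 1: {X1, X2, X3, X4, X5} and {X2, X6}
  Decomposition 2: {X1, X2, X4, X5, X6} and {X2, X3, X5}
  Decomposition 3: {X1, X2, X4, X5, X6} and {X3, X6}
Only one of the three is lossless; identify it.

Decomposition 1: common = {X2}, closure = {X2, X5} → lossy.
Decomposition 2: common = {X2, X5}, closure = {X2, X5} → lossy.
Decomposition 3: common = {X6}, closure = {X3, X6} → lossless.

Decomposition 3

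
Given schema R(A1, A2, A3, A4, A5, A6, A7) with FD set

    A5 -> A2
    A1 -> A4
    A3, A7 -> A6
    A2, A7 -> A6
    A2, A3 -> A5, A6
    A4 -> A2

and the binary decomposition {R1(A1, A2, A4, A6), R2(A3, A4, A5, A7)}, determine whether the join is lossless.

No

Common attributes: R1 ∩ R2 = {A4}.
Closure of {A4}: A4 → A2 applies, adding A2. So (A4)⁺ = {A2, A4}.
The closure contains neither all of R1 = {A1, A2, A4, A6} nor all of R2 = {A3, A4, A5, A7}, so the common attributes are not a superkey of either fragment. The join is lossy.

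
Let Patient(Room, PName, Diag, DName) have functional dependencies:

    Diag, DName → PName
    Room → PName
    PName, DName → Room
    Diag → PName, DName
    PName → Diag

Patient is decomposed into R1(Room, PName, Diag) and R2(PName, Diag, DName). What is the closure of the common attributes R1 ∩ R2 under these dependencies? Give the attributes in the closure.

Room, PName, Diag, DName

R1 ∩ R2 = {PName, Diag}.
Diag → PName, DName applies, adding DName
PName, DName → Room applies, adding Room
Closure: {Room, PName, Diag, DName}.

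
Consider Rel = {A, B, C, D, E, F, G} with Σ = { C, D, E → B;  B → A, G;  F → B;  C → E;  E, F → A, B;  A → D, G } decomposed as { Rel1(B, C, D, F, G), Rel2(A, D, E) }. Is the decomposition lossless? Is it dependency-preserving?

lossy and not dependency-preserving

Lossless test: (D)⁺ = {D}, which is a superkey of neither fragment — lossy.
Dependency preservation: the restricted closure of {B} across the fragments never reaches {A, G}, so B → A, G cannot be enforced without a join — not preserved.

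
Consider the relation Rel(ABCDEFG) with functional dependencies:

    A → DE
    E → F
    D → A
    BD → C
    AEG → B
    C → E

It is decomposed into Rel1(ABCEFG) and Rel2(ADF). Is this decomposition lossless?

Common attributes: Rel1 ∩ Rel2 = {AF}.
Closure of {AF}: A → DE applies, adding DE. So (AF)⁺ = {ADEF}.
This closure contains every attribute of Rel2, so Rel1 ∩ Rel2 → Rel2. The join is lossless.

Yes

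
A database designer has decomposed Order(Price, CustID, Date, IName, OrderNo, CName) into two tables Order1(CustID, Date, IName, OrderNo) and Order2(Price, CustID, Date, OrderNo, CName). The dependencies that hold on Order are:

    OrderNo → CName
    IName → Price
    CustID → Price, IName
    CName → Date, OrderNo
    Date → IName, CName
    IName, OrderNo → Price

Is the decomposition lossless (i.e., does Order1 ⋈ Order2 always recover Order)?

Common attributes: Order1 ∩ Order2 = {CustID, Date, OrderNo}.
Closure of {CustID, Date, OrderNo}: OrderNo → CName applies, adding CName; CustID → Price, IName applies, adding Price, IName. So (CustID, Date, OrderNo)⁺ = {Price, CustID, Date, IName, OrderNo, CName}.
This closure contains every attribute of Order1, so Order1 ∩ Order2 → Order1. The join is lossless.

Yes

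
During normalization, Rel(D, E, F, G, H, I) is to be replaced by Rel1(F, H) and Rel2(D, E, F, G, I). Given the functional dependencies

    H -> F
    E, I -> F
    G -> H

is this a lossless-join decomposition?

No

Common attributes: Rel1 ∩ Rel2 = {F}.
No dependency enlarges {F}, so (F)⁺ = {F}.
The closure contains neither all of Rel1 = {F, H} nor all of Rel2 = {D, E, F, G, I}, so the common attributes are not a superkey of either fragment. The join is lossy.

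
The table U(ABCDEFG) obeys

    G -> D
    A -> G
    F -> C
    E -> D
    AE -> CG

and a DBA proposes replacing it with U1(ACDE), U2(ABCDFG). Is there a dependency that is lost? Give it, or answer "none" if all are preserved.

none

G → D lies within U2.
A → G lies within U2.
F → C lies within U2.
E → D lies within U1.
AE → CG: restricted closure across fragments reaches CG.
Every dependency is enforceable on the fragments, so the decomposition is dependency-preserving.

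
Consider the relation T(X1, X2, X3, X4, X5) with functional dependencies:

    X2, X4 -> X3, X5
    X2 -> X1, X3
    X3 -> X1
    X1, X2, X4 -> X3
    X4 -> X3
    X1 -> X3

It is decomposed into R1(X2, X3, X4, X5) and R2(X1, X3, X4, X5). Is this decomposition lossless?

Yes

Common attributes: R1 ∩ R2 = {X3, X4, X5}.
Closure of {X3, X4, X5}: X3 → X1 applies, adding X1. So (X3, X4, X5)⁺ = {X1, X3, X4, X5}.
This closure contains every attribute of R2, so R1 ∩ R2 → R2. The join is lossless.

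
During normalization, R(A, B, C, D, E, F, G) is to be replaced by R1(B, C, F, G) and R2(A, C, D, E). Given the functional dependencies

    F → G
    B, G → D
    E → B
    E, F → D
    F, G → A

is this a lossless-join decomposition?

No

Common attributes: R1 ∩ R2 = {C}.
No dependency enlarges {C}, so (C)⁺ = {C}.
The closure contains neither all of R1 = {B, C, F, G} nor all of R2 = {A, C, D, E}, so the common attributes are not a superkey of either fragment. The join is lossy.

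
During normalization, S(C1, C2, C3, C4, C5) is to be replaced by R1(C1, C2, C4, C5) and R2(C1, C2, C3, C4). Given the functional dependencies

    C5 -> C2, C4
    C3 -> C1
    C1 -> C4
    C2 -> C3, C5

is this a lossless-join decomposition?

Common attributes: R1 ∩ R2 = {C1, C2, C4}.
Closure of {C1, C2, C4}: C2 → C3, C5 applies, adding C3, C5. So (C1, C2, C4)⁺ = {C1, C2, C3, C4, C5}.
This closure contains every attribute of R1, so R1 ∩ R2 → R1. The join is lossless.

Yes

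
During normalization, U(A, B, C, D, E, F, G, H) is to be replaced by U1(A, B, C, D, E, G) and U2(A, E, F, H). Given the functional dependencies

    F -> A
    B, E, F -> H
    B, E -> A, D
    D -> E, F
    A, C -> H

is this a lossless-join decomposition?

Common attributes: U1 ∩ U2 = {A, E}.
No dependency enlarges {A, E}, so (A, E)⁺ = {A, E}.
The closure contains neither all of U1 = {A, B, C, D, E, G} nor all of U2 = {A, E, F, H}, so the common attributes are not a superkey of either fragment. The join is lossy.

No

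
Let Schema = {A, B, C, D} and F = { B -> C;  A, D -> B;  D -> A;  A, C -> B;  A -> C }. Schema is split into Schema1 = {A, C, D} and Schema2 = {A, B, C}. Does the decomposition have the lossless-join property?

Yes

Common attributes: Schema1 ∩ Schema2 = {A, C}.
Closure of {A, C}: A, C → B applies, adding B. So (A, C)⁺ = {A, B, C}.
This closure contains every attribute of Schema2, so Schema1 ∩ Schema2 → Schema2. The join is lossless.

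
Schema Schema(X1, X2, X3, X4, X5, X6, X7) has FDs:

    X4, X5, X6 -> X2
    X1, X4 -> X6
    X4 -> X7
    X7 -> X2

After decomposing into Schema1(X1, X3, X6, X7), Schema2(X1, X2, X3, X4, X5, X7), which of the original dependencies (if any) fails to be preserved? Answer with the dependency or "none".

X1, X4 -> X6

Check X1, X4 → X6: no single fragment contains all of {X1, X4, X6}, and the restricted closure of {X1, X4} across the fragments never reaches {X6}.
X4, X5, X6 → X2 is preserved.
X4 → X7 is preserved.
X7 → X2 is preserved.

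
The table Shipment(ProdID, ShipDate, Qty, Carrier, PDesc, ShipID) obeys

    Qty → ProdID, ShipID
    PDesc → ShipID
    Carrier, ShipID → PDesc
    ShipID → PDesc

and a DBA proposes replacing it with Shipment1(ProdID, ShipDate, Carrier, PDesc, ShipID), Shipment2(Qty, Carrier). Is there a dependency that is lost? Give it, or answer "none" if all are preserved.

Qty → ProdID, ShipID

Check Qty → ProdID, ShipID: no single fragment contains all of {ProdID, Qty, ShipID}, and the restricted closure of {Qty} across the fragments never reaches {ProdID, ShipID}.
PDesc → ShipID is preserved.
Carrier, ShipID → PDesc is preserved.
ShipID → PDesc is preserved.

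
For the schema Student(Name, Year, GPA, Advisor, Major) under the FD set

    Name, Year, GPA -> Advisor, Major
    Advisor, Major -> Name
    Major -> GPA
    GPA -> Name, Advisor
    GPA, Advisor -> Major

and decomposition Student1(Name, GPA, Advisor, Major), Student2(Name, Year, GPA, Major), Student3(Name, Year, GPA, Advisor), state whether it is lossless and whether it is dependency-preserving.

lossless and dependency-preserving

Lossless test (chase): Rows 2 and 3 agree on Name, Year, GPA; apply Name, Year, GPA→Advisor, Major and equate their Advisor, Major entries. Row 2 is now all distinguished symbols — the join is lossless.
Dependency preservation: Name, Year, GPA → Advisor, Major is not contained in any single fragment, but the restricted closure of its left-hand side across the fragments still reaches the right-hand side; the remaining FDs each lie inside some fragment. All dependencies are preserved.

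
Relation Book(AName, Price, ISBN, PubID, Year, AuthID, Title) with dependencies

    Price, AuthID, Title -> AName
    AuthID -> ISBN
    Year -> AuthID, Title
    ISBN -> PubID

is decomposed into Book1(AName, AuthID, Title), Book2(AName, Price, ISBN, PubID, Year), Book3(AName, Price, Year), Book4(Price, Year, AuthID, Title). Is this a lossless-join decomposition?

Chase test. Columns are AName, Price, ISBN, PubID, Year, AuthID, Title; row i has aⱼ where attribute j ∈ Booki, else bᵢⱼ.
Initial tableau (one row per fragment):
  row 1: a1 b12 b13 b14 b15 a6 a7
  row 2: a1 a2 a3 a4 a5 b26 b27
  row 3: a1 a2 b33 b34 a5 b36 b37
  row 4: b41 a2 b43 b44 a5 a6 a7
Rows 1 and 4 agree on AuthID; apply AuthID→ISBN and equate their ISBN entries.
Rows 2 and 3 agree on Year; apply Year→AuthID, Title and equate their AuthID, Title entries.
Rows 2 and 4 agree on Year; apply Year→AuthID, Title and equate their AuthID, Title entries.
Rows 1 and 4 agree on ISBN; apply ISBN→PubID and equate their PubID entries.
Rows 2 and 4 agree on Price, AuthID, Title; apply Price, AuthID, Title→AName and equate their AName entries.
Rows 1 and 2 agree on AuthID; apply AuthID→ISBN and equate their ISBN entries.
Rows 1 and 3 agree on AuthID; apply AuthID→ISBN and equate their ISBN entries.
Rows 1 and 2 agree on ISBN; apply ISBN→PubID and equate their PubID entries.
Rows 1 and 3 agree on ISBN; apply ISBN→PubID and equate their PubID entries.
Row 2 is now all distinguished symbols — the join is lossless.

Yes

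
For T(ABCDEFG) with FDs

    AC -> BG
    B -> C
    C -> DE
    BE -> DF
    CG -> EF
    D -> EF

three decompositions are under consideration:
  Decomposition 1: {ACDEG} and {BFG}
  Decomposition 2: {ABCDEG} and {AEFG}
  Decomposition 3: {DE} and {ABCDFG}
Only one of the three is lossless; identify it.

Decomposition 3

Decomposition 1: common = {G}, closure = {G} → lossy.
Decomposition 2: common = {AEG}, closure = {AEG} → lossy.
Decomposition 3: common = {D}, closure = {DEF} → lossless.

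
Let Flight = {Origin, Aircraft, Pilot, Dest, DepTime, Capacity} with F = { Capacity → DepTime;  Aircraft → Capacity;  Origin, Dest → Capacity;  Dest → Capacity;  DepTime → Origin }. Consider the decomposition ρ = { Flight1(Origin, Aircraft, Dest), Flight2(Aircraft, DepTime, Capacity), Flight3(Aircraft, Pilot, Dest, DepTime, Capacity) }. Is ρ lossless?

Chase test. Columns are Origin, Aircraft, Pilot, Dest, DepTime, Capacity; row i has aⱼ where attribute j ∈ Flighti, else bᵢⱼ.
Initial tableau (one row per fragment):
  row 1: a1 a2 b13 a4 b15 b16
  row 2: b21 a2 b23 b24 a5 a6
  row 3: b31 a2 a3 a4 a5 a6
Rows 1 and 2 agree on Aircraft; apply Aircraft→Capacity and equate their Capacity entries.
Rows 2 and 3 agree on DepTime; apply DepTime→Origin and equate their Origin entries.
Rows 1 and 2 agree on Capacity; apply Capacity→DepTime and equate their DepTime entries.
Rows 1 and 2 agree on DepTime; apply DepTime→Origin and equate their Origin entries.
Row 3 is now all distinguished symbols — the join is lossless.

Yes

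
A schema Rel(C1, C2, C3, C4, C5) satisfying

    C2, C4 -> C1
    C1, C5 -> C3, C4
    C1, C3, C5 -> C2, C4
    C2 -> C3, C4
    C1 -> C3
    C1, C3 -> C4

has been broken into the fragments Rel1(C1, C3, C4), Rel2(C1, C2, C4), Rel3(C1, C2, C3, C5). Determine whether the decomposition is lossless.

Yes

Chase test. Columns are C1, C2, C3, C4, C5; row i has aⱼ where attribute j ∈ Reli, else bᵢⱼ.
Initial tableau (one row per fragment):
  row 1: a1 b12 a3 a4 b15
  row 2: a1 a2 b23 a4 b25
  row 3: a1 a2 a3 b34 a5
Rows 2 and 3 agree on C2; apply C2→C3, C4 and equate their C3, C4 entries.
Row 3 is now all distinguished symbols — the join is lossless.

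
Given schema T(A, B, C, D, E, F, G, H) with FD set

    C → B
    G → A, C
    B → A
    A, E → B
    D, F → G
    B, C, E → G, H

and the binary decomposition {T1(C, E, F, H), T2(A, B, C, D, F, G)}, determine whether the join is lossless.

Common attributes: T1 ∩ T2 = {C, F}.
Closure of {C, F}: C → B applies, adding B; B → A applies, adding A. So (C, F)⁺ = {A, B, C, F}.
The closure contains neither all of T1 = {C, E, F, H} nor all of T2 = {A, B, C, D, F, G}, so the common attributes are not a superkey of either fragment. The join is lossy.

No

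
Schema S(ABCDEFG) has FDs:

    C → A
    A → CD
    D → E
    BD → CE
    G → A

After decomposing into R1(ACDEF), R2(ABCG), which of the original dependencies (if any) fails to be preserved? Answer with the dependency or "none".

BD → CE

Check BD → CE: no single fragment contains all of {BCDE}, and the restricted closure of {BD} across the fragments never reaches {CE}.
C → A is preserved.
A → CD is preserved.
D → E is preserved.
G → A is preserved.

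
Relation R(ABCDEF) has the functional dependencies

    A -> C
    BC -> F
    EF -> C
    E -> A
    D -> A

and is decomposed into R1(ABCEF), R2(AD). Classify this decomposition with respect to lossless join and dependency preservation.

lossy but dependency-preserving

Lossless test: (A)⁺ = {AC}, which is a superkey of neither fragment — lossy.
Dependency preservation: every FD's attributes lie within a single fragment, so each can be enforced locally — preserved.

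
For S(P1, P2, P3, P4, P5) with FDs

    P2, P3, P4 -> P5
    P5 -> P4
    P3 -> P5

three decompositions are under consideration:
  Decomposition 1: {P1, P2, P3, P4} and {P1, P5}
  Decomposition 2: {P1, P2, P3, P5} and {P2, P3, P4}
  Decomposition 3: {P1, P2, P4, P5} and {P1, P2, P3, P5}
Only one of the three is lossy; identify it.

Decomposition 1: common = {P1}, closure = {P1} → lossy.
Decomposition 2: common = {P2, P3}, closure = {P2, P3, P4, P5} → lossless.
Decomposition 3: common = {P1, P2, P5}, closure = {P1, P2, P4, P5} → lossless.

Decomposition 1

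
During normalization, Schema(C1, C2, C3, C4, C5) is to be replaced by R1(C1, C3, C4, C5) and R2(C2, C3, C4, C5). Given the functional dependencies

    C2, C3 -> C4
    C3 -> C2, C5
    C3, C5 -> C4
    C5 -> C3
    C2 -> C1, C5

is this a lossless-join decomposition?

Yes

Common attributes: R1 ∩ R2 = {C3, C4, C5}.
Closure of {C3, C4, C5}: C3 → C2, C5 applies, adding C2; C2 → C1, C5 applies, adding C1. So (C3, C4, C5)⁺ = {C1, C2, C3, C4, C5}.
This closure contains every attribute of R1, so R1 ∩ R2 → R1. The join is lossless.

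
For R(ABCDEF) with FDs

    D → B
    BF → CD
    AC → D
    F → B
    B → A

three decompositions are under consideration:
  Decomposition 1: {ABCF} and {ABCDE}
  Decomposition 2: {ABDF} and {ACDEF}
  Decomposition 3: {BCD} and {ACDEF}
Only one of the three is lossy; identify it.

Decomposition 1: common = {ABC}, closure = {ABCD} → lossy.
Decomposition 2: common = {ADF}, closure = {ABCDF} → lossless.
Decomposition 3: common = {CD}, closure = {ABCD} → lossless.

Decomposition 1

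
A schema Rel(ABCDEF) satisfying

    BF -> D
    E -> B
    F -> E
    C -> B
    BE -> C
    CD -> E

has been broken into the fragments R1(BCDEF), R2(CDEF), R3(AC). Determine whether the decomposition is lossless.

Chase test. Columns are ABCDEF; row i has aⱼ where attribute j ∈ Ri, else bᵢⱼ.
Initial tableau (one row per fragment):
  row 1: b11 a2 a3 a4 a5 a6
  row 2: b21 b22 a3 a4 a5 a6
  row 3: a1 b32 a3 b34 b35 b36
Rows 1 and 2 agree on E; apply E→B and equate their B entries.
Rows 1 and 3 agree on C; apply C→B and equate their B entries.
No row becomes fully distinguished — the join is lossy.

No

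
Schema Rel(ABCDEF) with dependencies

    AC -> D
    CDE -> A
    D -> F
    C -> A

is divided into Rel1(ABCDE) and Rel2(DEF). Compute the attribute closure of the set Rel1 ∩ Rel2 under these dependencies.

DEF

Rel1 ∩ Rel2 = {DE}.
D → F applies, adding F
Closure: {DEF}.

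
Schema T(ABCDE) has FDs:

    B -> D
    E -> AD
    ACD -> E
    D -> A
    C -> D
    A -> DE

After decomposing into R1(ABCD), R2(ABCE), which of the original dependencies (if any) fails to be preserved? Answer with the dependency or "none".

none

B → D lies within R1.
E → AD: restricted closure across fragments reaches AD.
ACD → E: restricted closure across fragments reaches E.
D → A lies within R1.
C → D lies within R1.
A → DE: restricted closure across fragments reaches DE.
Every dependency is enforceable on the fragments, so the decomposition is dependency-preserving.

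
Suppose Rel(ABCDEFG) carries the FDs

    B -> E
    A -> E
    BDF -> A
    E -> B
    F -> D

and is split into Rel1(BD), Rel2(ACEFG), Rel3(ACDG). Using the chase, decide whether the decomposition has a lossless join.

No

Chase test. Columns are ABCDEFG; row i has aⱼ where attribute j ∈ Reli, else bᵢⱼ.
Initial tableau (one row per fragment):
  row 1: b11 a2 b13 a4 b15 b16 b17
  row 2: a1 b22 a3 b24 a5 a6 a7
  row 3: a1 b32 a3 a4 b35 b36 a7
Rows 2 and 3 agree on A; apply A→E and equate their E entries.
Rows 2 and 3 agree on E; apply E→B and equate their B entries.
No row becomes fully distinguished — the join is lossy.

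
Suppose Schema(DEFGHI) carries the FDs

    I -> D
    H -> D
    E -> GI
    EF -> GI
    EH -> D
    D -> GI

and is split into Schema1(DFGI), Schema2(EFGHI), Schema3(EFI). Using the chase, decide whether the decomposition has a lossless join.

Chase test. Columns are DEFGHI; row i has aⱼ where attribute j ∈ Schemai, else bᵢⱼ.
Initial tableau (one row per fragment):
  row 1: a1 b12 a3 a4 b15 a6
  row 2: b21 a2 a3 a4 a5 a6
  row 3: b31 a2 a3 b34 b35 a6
Rows 1 and 2 agree on I; apply I→D and equate their D entries.
Rows 1 and 3 agree on I; apply I→D and equate their D entries.
Rows 2 and 3 agree on E; apply E→GI and equate their GI entries.
Row 2 is now all distinguished symbols — the join is lossless.

Yes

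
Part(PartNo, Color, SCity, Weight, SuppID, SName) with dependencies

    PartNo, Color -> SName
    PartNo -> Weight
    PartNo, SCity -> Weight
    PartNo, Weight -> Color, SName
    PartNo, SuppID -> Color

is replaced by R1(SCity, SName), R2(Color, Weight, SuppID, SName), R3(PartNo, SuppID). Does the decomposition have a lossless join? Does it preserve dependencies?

lossy and not dependency-preserving

Lossless test (chase): applying each FD to every pair of rows produces no changes in the tableau, so no row becomes fully distinguished — the join is lossy.
Dependency preservation: the restricted closure of {PartNo, Color} across the fragments never reaches {SName}, so PartNo, Color → SName cannot be enforced without a join — not preserved.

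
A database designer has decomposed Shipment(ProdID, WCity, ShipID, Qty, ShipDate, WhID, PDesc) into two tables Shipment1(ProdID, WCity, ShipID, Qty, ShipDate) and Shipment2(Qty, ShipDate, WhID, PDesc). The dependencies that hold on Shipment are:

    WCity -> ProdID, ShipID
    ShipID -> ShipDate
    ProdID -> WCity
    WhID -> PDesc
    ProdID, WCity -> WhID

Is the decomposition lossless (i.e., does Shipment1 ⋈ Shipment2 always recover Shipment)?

No

Common attributes: Shipment1 ∩ Shipment2 = {Qty, ShipDate}.
No dependency enlarges {Qty, ShipDate}, so (Qty, ShipDate)⁺ = {Qty, ShipDate}.
The closure contains neither all of Shipment1 = {ProdID, WCity, ShipID, Qty, ShipDate} nor all of Shipment2 = {Qty, ShipDate, WhID, PDesc}, so the common attributes are not a superkey of either fragment. The join is lossy.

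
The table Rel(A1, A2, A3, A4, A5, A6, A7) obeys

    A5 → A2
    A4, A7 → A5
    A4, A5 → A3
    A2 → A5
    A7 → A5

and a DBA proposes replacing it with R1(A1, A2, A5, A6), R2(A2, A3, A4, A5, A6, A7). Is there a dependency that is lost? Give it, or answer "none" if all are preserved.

A5 → A2 lies within R1.
A4, A7 → A5 lies within R2.
A4, A5 → A3 lies within R2.
A2 → A5 lies within R1.
A7 → A5 lies within R2.
Every dependency is enforceable on the fragments, so the decomposition is dependency-preserving.

none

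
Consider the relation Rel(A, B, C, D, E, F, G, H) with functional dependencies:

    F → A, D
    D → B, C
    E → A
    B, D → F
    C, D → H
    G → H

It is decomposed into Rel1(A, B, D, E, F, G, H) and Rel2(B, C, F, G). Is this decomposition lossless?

Yes

Common attributes: Rel1 ∩ Rel2 = {B, F, G}.
Closure of {B, F, G}: F → A, D applies, adding A, D; D → B, C applies, adding C; C, D → H applies, adding H. So (B, F, G)⁺ = {A, B, C, D, F, G, H}.
This closure contains every attribute of Rel2, so Rel1 ∩ Rel2 → Rel2. The join is lossless.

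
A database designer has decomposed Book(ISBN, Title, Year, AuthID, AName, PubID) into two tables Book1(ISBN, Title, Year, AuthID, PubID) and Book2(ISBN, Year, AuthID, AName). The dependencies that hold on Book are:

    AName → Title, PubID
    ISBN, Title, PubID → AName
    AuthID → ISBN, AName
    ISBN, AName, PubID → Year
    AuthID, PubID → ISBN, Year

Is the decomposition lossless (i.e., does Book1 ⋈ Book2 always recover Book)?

Common attributes: Book1 ∩ Book2 = {ISBN, Year, AuthID}.
Closure of {ISBN, Year, AuthID}: AuthID → ISBN, AName applies, adding AName; AName → Title, PubID applies, adding Title, PubID. So (ISBN, Year, AuthID)⁺ = {ISBN, Title, Year, AuthID, AName, PubID}.
This closure contains every attribute of Book1, so Book1 ∩ Book2 → Book1. The join is lossless.

Yes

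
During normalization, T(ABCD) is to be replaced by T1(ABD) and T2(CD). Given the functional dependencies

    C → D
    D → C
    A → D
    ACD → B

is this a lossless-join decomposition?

Yes

Common attributes: T1 ∩ T2 = {D}.
Closure of {D}: D → C applies, adding C. So (D)⁺ = {CD}.
This closure contains every attribute of T2, so T1 ∩ T2 → T2. The join is lossless.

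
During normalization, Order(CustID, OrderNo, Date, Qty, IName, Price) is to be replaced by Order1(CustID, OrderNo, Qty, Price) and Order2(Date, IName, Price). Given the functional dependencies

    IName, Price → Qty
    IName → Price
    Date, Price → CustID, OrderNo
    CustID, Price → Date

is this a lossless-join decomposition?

Common attributes: Order1 ∩ Order2 = {Price}.
No dependency enlarges {Price}, so (Price)⁺ = {Price}.
The closure contains neither all of Order1 = {CustID, OrderNo, Qty, Price} nor all of Order2 = {Date, IName, Price}, so the common attributes are not a superkey of either fragment. The join is lossy.

No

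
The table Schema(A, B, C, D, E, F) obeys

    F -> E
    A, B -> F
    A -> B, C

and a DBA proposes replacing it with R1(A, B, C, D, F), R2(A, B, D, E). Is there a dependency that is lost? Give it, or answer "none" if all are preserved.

Check F → E: no single fragment contains all of {E, F}, and the restricted closure of {F} across the fragments never reaches {E}.
A, B → F is preserved.
A → B, C is preserved.

F -> E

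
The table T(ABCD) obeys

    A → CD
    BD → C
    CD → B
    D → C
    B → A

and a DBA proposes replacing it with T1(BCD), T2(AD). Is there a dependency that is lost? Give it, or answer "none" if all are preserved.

none

A → CD: restricted closure across fragments reaches CD.
BD → C lies within T1.
CD → B lies within T1.
D → C lies within T1.
B → A: restricted closure across fragments reaches A.
Every dependency is enforceable on the fragments, so the decomposition is dependency-preserving.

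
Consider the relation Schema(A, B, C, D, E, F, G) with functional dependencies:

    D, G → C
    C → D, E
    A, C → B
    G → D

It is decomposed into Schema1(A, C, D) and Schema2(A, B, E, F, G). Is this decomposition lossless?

Common attributes: Schema1 ∩ Schema2 = {A}.
No dependency enlarges {A}, so (A)⁺ = {A}.
The closure contains neither all of Schema1 = {A, C, D} nor all of Schema2 = {A, B, E, F, G}, so the common attributes are not a superkey of either fragment. The join is lossy.

No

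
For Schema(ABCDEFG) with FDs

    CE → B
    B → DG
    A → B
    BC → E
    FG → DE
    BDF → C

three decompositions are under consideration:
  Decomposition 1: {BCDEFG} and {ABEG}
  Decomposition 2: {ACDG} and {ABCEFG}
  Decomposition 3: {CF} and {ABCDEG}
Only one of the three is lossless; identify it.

Decomposition 2

Decomposition 1: common = {BEG}, closure = {BDEG} → lossy.
Decomposition 2: common = {ACG}, closure = {ABCDEG} → lossless.
Decomposition 3: common = {C}, closure = {C} → lossy.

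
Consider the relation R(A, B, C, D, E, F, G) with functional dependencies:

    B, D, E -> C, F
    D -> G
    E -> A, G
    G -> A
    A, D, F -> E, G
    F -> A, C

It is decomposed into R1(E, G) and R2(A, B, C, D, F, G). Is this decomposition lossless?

Common attributes: R1 ∩ R2 = {G}.
Closure of {G}: G → A applies, adding A. So (G)⁺ = {A, G}.
The closure contains neither all of R1 = {E, G} nor all of R2 = {A, B, C, D, F, G}, so the common attributes are not a superkey of either fragment. The join is lossy.

No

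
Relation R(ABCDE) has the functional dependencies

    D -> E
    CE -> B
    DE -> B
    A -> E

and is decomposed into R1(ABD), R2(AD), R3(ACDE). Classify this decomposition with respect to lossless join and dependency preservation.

lossless but not dependency-preserving

Lossless test (chase): Rows 1 and 2 agree on D; apply D→E and equate their E entries. Rows 1 and 3 agree on D; apply D→E and equate their E entries. Rows 1 and 2 agree on DE; apply DE→B and equate their B entries. Rows 1 and 3 agree on DE; apply DE→B and equate their B entries. Row 3 is now all distinguished symbols — the join is lossless.
Dependency preservation: the restricted closure of {CE} across the fragments never reaches {B}, so CE → B cannot be enforced without a join — not preserved.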